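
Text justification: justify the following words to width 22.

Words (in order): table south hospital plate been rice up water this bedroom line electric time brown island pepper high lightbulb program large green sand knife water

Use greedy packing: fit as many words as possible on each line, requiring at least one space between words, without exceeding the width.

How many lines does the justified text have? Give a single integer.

Line 1: ['table', 'south', 'hospital'] (min_width=20, slack=2)
Line 2: ['plate', 'been', 'rice', 'up'] (min_width=18, slack=4)
Line 3: ['water', 'this', 'bedroom'] (min_width=18, slack=4)
Line 4: ['line', 'electric', 'time'] (min_width=18, slack=4)
Line 5: ['brown', 'island', 'pepper'] (min_width=19, slack=3)
Line 6: ['high', 'lightbulb', 'program'] (min_width=22, slack=0)
Line 7: ['large', 'green', 'sand', 'knife'] (min_width=22, slack=0)
Line 8: ['water'] (min_width=5, slack=17)
Total lines: 8

Answer: 8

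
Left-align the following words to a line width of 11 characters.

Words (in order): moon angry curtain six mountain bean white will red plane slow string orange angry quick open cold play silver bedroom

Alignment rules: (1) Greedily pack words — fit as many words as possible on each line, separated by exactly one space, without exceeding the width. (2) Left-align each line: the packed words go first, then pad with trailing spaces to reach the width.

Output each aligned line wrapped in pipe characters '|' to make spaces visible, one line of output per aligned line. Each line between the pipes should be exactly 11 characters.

Answer: |moon angry |
|curtain six|
|mountain   |
|bean white |
|will red   |
|plane slow |
|string     |
|orange     |
|angry quick|
|open cold  |
|play silver|
|bedroom    |

Derivation:
Line 1: ['moon', 'angry'] (min_width=10, slack=1)
Line 2: ['curtain', 'six'] (min_width=11, slack=0)
Line 3: ['mountain'] (min_width=8, slack=3)
Line 4: ['bean', 'white'] (min_width=10, slack=1)
Line 5: ['will', 'red'] (min_width=8, slack=3)
Line 6: ['plane', 'slow'] (min_width=10, slack=1)
Line 7: ['string'] (min_width=6, slack=5)
Line 8: ['orange'] (min_width=6, slack=5)
Line 9: ['angry', 'quick'] (min_width=11, slack=0)
Line 10: ['open', 'cold'] (min_width=9, slack=2)
Line 11: ['play', 'silver'] (min_width=11, slack=0)
Line 12: ['bedroom'] (min_width=7, slack=4)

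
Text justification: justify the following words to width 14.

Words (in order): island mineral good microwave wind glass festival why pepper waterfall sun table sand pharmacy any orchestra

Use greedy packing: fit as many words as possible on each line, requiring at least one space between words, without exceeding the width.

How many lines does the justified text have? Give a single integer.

Answer: 9

Derivation:
Line 1: ['island', 'mineral'] (min_width=14, slack=0)
Line 2: ['good', 'microwave'] (min_width=14, slack=0)
Line 3: ['wind', 'glass'] (min_width=10, slack=4)
Line 4: ['festival', 'why'] (min_width=12, slack=2)
Line 5: ['pepper'] (min_width=6, slack=8)
Line 6: ['waterfall', 'sun'] (min_width=13, slack=1)
Line 7: ['table', 'sand'] (min_width=10, slack=4)
Line 8: ['pharmacy', 'any'] (min_width=12, slack=2)
Line 9: ['orchestra'] (min_width=9, slack=5)
Total lines: 9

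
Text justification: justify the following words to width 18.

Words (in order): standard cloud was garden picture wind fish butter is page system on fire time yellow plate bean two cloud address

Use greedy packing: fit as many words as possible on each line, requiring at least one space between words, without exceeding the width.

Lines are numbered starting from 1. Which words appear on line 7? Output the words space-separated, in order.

Line 1: ['standard', 'cloud', 'was'] (min_width=18, slack=0)
Line 2: ['garden', 'picture'] (min_width=14, slack=4)
Line 3: ['wind', 'fish', 'butter'] (min_width=16, slack=2)
Line 4: ['is', 'page', 'system', 'on'] (min_width=17, slack=1)
Line 5: ['fire', 'time', 'yellow'] (min_width=16, slack=2)
Line 6: ['plate', 'bean', 'two'] (min_width=14, slack=4)
Line 7: ['cloud', 'address'] (min_width=13, slack=5)

Answer: cloud address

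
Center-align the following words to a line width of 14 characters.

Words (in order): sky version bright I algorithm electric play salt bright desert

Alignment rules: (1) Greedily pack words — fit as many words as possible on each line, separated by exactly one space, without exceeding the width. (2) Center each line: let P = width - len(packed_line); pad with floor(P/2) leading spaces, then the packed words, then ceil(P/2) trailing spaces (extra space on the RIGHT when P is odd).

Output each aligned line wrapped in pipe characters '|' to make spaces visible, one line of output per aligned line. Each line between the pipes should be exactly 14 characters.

Answer: | sky version  |
|   bright I   |
|  algorithm   |
|electric play |
| salt bright  |
|    desert    |

Derivation:
Line 1: ['sky', 'version'] (min_width=11, slack=3)
Line 2: ['bright', 'I'] (min_width=8, slack=6)
Line 3: ['algorithm'] (min_width=9, slack=5)
Line 4: ['electric', 'play'] (min_width=13, slack=1)
Line 5: ['salt', 'bright'] (min_width=11, slack=3)
Line 6: ['desert'] (min_width=6, slack=8)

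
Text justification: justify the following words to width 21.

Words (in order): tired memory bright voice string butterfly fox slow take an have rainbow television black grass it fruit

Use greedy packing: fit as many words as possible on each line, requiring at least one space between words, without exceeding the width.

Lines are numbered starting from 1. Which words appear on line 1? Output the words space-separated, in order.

Answer: tired memory bright

Derivation:
Line 1: ['tired', 'memory', 'bright'] (min_width=19, slack=2)
Line 2: ['voice', 'string'] (min_width=12, slack=9)
Line 3: ['butterfly', 'fox', 'slow'] (min_width=18, slack=3)
Line 4: ['take', 'an', 'have', 'rainbow'] (min_width=20, slack=1)
Line 5: ['television', 'black'] (min_width=16, slack=5)
Line 6: ['grass', 'it', 'fruit'] (min_width=14, slack=7)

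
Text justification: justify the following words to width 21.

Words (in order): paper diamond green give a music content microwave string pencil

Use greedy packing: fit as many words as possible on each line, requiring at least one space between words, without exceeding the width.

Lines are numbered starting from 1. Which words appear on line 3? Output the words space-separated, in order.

Answer: microwave string

Derivation:
Line 1: ['paper', 'diamond', 'green'] (min_width=19, slack=2)
Line 2: ['give', 'a', 'music', 'content'] (min_width=20, slack=1)
Line 3: ['microwave', 'string'] (min_width=16, slack=5)
Line 4: ['pencil'] (min_width=6, slack=15)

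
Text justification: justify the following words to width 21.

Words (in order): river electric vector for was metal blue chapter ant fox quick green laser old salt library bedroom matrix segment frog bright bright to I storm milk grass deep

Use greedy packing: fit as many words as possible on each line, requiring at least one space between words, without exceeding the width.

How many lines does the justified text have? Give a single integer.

Answer: 8

Derivation:
Line 1: ['river', 'electric', 'vector'] (min_width=21, slack=0)
Line 2: ['for', 'was', 'metal', 'blue'] (min_width=18, slack=3)
Line 3: ['chapter', 'ant', 'fox', 'quick'] (min_width=21, slack=0)
Line 4: ['green', 'laser', 'old', 'salt'] (min_width=20, slack=1)
Line 5: ['library', 'bedroom'] (min_width=15, slack=6)
Line 6: ['matrix', 'segment', 'frog'] (min_width=19, slack=2)
Line 7: ['bright', 'bright', 'to', 'I'] (min_width=18, slack=3)
Line 8: ['storm', 'milk', 'grass', 'deep'] (min_width=21, slack=0)
Total lines: 8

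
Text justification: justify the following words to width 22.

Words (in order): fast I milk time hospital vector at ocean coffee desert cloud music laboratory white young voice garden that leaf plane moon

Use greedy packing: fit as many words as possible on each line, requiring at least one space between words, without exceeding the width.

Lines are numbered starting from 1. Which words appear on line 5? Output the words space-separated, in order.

Line 1: ['fast', 'I', 'milk', 'time'] (min_width=16, slack=6)
Line 2: ['hospital', 'vector', 'at'] (min_width=18, slack=4)
Line 3: ['ocean', 'coffee', 'desert'] (min_width=19, slack=3)
Line 4: ['cloud', 'music', 'laboratory'] (min_width=22, slack=0)
Line 5: ['white', 'young', 'voice'] (min_width=17, slack=5)
Line 6: ['garden', 'that', 'leaf', 'plane'] (min_width=22, slack=0)
Line 7: ['moon'] (min_width=4, slack=18)

Answer: white young voice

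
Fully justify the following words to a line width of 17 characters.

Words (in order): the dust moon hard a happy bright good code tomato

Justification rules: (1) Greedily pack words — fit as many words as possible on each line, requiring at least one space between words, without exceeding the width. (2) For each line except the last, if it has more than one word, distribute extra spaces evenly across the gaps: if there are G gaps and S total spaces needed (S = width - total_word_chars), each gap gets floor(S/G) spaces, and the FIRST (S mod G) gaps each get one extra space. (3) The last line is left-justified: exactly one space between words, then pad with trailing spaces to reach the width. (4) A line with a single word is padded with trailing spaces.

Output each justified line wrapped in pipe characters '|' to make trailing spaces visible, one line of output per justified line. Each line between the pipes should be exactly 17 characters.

Answer: |the   dust   moon|
|hard    a   happy|
|bright  good code|
|tomato           |

Derivation:
Line 1: ['the', 'dust', 'moon'] (min_width=13, slack=4)
Line 2: ['hard', 'a', 'happy'] (min_width=12, slack=5)
Line 3: ['bright', 'good', 'code'] (min_width=16, slack=1)
Line 4: ['tomato'] (min_width=6, slack=11)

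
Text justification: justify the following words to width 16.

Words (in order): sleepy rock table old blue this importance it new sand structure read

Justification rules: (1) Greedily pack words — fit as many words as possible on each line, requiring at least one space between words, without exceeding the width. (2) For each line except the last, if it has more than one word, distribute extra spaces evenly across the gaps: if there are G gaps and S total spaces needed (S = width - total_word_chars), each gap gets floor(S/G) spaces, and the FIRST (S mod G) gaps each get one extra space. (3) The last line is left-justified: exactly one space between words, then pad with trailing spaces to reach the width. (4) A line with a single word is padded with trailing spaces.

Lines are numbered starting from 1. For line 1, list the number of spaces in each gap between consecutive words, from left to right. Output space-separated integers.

Line 1: ['sleepy', 'rock'] (min_width=11, slack=5)
Line 2: ['table', 'old', 'blue'] (min_width=14, slack=2)
Line 3: ['this', 'importance'] (min_width=15, slack=1)
Line 4: ['it', 'new', 'sand'] (min_width=11, slack=5)
Line 5: ['structure', 'read'] (min_width=14, slack=2)

Answer: 6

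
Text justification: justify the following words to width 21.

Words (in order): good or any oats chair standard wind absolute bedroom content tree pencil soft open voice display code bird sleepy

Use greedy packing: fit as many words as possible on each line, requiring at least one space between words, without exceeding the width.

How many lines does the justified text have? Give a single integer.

Line 1: ['good', 'or', 'any', 'oats'] (min_width=16, slack=5)
Line 2: ['chair', 'standard', 'wind'] (min_width=19, slack=2)
Line 3: ['absolute', 'bedroom'] (min_width=16, slack=5)
Line 4: ['content', 'tree', 'pencil'] (min_width=19, slack=2)
Line 5: ['soft', 'open', 'voice'] (min_width=15, slack=6)
Line 6: ['display', 'code', 'bird'] (min_width=17, slack=4)
Line 7: ['sleepy'] (min_width=6, slack=15)
Total lines: 7

Answer: 7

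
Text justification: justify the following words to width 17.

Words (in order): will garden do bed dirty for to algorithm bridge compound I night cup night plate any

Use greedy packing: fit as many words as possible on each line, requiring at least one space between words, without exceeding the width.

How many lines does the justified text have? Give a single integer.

Line 1: ['will', 'garden', 'do'] (min_width=14, slack=3)
Line 2: ['bed', 'dirty', 'for', 'to'] (min_width=16, slack=1)
Line 3: ['algorithm', 'bridge'] (min_width=16, slack=1)
Line 4: ['compound', 'I', 'night'] (min_width=16, slack=1)
Line 5: ['cup', 'night', 'plate'] (min_width=15, slack=2)
Line 6: ['any'] (min_width=3, slack=14)
Total lines: 6

Answer: 6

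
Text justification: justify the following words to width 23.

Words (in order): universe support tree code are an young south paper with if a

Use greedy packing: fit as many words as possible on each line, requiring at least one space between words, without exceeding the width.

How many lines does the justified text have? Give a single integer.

Answer: 3

Derivation:
Line 1: ['universe', 'support', 'tree'] (min_width=21, slack=2)
Line 2: ['code', 'are', 'an', 'young', 'south'] (min_width=23, slack=0)
Line 3: ['paper', 'with', 'if', 'a'] (min_width=15, slack=8)
Total lines: 3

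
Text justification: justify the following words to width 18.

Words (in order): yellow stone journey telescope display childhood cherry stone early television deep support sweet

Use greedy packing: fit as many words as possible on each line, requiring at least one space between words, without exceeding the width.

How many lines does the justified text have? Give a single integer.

Line 1: ['yellow', 'stone'] (min_width=12, slack=6)
Line 2: ['journey', 'telescope'] (min_width=17, slack=1)
Line 3: ['display', 'childhood'] (min_width=17, slack=1)
Line 4: ['cherry', 'stone', 'early'] (min_width=18, slack=0)
Line 5: ['television', 'deep'] (min_width=15, slack=3)
Line 6: ['support', 'sweet'] (min_width=13, slack=5)
Total lines: 6

Answer: 6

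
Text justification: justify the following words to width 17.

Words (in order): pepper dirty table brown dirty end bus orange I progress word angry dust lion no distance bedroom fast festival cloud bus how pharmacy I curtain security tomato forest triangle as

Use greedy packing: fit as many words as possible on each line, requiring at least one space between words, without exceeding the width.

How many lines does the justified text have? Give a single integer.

Line 1: ['pepper', 'dirty'] (min_width=12, slack=5)
Line 2: ['table', 'brown', 'dirty'] (min_width=17, slack=0)
Line 3: ['end', 'bus', 'orange', 'I'] (min_width=16, slack=1)
Line 4: ['progress', 'word'] (min_width=13, slack=4)
Line 5: ['angry', 'dust', 'lion'] (min_width=15, slack=2)
Line 6: ['no', 'distance'] (min_width=11, slack=6)
Line 7: ['bedroom', 'fast'] (min_width=12, slack=5)
Line 8: ['festival', 'cloud'] (min_width=14, slack=3)
Line 9: ['bus', 'how', 'pharmacy'] (min_width=16, slack=1)
Line 10: ['I', 'curtain'] (min_width=9, slack=8)
Line 11: ['security', 'tomato'] (min_width=15, slack=2)
Line 12: ['forest', 'triangle'] (min_width=15, slack=2)
Line 13: ['as'] (min_width=2, slack=15)
Total lines: 13

Answer: 13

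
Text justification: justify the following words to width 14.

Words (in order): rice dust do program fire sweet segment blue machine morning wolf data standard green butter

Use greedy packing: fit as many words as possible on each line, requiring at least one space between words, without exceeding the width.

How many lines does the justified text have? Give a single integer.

Answer: 7

Derivation:
Line 1: ['rice', 'dust', 'do'] (min_width=12, slack=2)
Line 2: ['program', 'fire'] (min_width=12, slack=2)
Line 3: ['sweet', 'segment'] (min_width=13, slack=1)
Line 4: ['blue', 'machine'] (min_width=12, slack=2)
Line 5: ['morning', 'wolf'] (min_width=12, slack=2)
Line 6: ['data', 'standard'] (min_width=13, slack=1)
Line 7: ['green', 'butter'] (min_width=12, slack=2)
Total lines: 7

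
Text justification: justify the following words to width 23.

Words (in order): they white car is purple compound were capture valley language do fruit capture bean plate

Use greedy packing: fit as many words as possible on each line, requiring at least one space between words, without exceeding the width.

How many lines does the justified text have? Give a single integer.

Answer: 5

Derivation:
Line 1: ['they', 'white', 'car', 'is'] (min_width=17, slack=6)
Line 2: ['purple', 'compound', 'were'] (min_width=20, slack=3)
Line 3: ['capture', 'valley', 'language'] (min_width=23, slack=0)
Line 4: ['do', 'fruit', 'capture', 'bean'] (min_width=21, slack=2)
Line 5: ['plate'] (min_width=5, slack=18)
Total lines: 5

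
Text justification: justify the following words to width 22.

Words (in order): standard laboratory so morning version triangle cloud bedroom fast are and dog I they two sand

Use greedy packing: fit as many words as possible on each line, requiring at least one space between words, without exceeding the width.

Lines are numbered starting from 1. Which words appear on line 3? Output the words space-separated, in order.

Answer: triangle cloud bedroom

Derivation:
Line 1: ['standard', 'laboratory', 'so'] (min_width=22, slack=0)
Line 2: ['morning', 'version'] (min_width=15, slack=7)
Line 3: ['triangle', 'cloud', 'bedroom'] (min_width=22, slack=0)
Line 4: ['fast', 'are', 'and', 'dog', 'I'] (min_width=18, slack=4)
Line 5: ['they', 'two', 'sand'] (min_width=13, slack=9)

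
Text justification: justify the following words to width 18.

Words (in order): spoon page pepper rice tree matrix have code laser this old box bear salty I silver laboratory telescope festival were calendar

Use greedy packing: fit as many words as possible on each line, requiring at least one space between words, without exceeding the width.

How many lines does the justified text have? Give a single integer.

Line 1: ['spoon', 'page', 'pepper'] (min_width=17, slack=1)
Line 2: ['rice', 'tree', 'matrix'] (min_width=16, slack=2)
Line 3: ['have', 'code', 'laser'] (min_width=15, slack=3)
Line 4: ['this', 'old', 'box', 'bear'] (min_width=17, slack=1)
Line 5: ['salty', 'I', 'silver'] (min_width=14, slack=4)
Line 6: ['laboratory'] (min_width=10, slack=8)
Line 7: ['telescope', 'festival'] (min_width=18, slack=0)
Line 8: ['were', 'calendar'] (min_width=13, slack=5)
Total lines: 8

Answer: 8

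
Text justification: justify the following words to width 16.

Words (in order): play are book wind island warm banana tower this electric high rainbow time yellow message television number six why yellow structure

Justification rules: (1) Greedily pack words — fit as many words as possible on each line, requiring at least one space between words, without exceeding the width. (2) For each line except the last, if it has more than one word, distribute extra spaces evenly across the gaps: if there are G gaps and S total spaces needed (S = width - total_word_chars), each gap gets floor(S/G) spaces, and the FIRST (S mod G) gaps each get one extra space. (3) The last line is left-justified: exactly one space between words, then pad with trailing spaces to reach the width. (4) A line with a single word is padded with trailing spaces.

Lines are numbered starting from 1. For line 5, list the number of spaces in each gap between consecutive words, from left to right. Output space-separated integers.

Answer: 5

Derivation:
Line 1: ['play', 'are', 'book'] (min_width=13, slack=3)
Line 2: ['wind', 'island', 'warm'] (min_width=16, slack=0)
Line 3: ['banana', 'tower'] (min_width=12, slack=4)
Line 4: ['this', 'electric'] (min_width=13, slack=3)
Line 5: ['high', 'rainbow'] (min_width=12, slack=4)
Line 6: ['time', 'yellow'] (min_width=11, slack=5)
Line 7: ['message'] (min_width=7, slack=9)
Line 8: ['television'] (min_width=10, slack=6)
Line 9: ['number', 'six', 'why'] (min_width=14, slack=2)
Line 10: ['yellow', 'structure'] (min_width=16, slack=0)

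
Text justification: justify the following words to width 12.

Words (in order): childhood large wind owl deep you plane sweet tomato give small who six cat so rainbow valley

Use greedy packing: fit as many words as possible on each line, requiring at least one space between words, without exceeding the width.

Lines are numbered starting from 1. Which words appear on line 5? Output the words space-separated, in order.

Answer: tomato give

Derivation:
Line 1: ['childhood'] (min_width=9, slack=3)
Line 2: ['large', 'wind'] (min_width=10, slack=2)
Line 3: ['owl', 'deep', 'you'] (min_width=12, slack=0)
Line 4: ['plane', 'sweet'] (min_width=11, slack=1)
Line 5: ['tomato', 'give'] (min_width=11, slack=1)
Line 6: ['small', 'who'] (min_width=9, slack=3)
Line 7: ['six', 'cat', 'so'] (min_width=10, slack=2)
Line 8: ['rainbow'] (min_width=7, slack=5)
Line 9: ['valley'] (min_width=6, slack=6)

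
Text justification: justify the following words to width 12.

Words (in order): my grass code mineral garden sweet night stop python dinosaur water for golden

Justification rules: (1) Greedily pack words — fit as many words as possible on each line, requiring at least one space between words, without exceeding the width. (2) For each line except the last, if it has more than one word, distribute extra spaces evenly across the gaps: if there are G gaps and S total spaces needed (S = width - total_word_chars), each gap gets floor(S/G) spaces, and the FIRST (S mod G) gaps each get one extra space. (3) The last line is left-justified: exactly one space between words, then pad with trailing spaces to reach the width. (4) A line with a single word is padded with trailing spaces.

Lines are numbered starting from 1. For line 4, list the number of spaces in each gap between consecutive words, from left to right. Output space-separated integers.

Answer: 3

Derivation:
Line 1: ['my', 'grass'] (min_width=8, slack=4)
Line 2: ['code', 'mineral'] (min_width=12, slack=0)
Line 3: ['garden', 'sweet'] (min_width=12, slack=0)
Line 4: ['night', 'stop'] (min_width=10, slack=2)
Line 5: ['python'] (min_width=6, slack=6)
Line 6: ['dinosaur'] (min_width=8, slack=4)
Line 7: ['water', 'for'] (min_width=9, slack=3)
Line 8: ['golden'] (min_width=6, slack=6)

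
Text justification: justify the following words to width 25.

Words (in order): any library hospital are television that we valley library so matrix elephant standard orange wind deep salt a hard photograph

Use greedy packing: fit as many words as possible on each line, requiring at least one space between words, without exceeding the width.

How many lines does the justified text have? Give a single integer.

Answer: 6

Derivation:
Line 1: ['any', 'library', 'hospital', 'are'] (min_width=24, slack=1)
Line 2: ['television', 'that', 'we', 'valley'] (min_width=25, slack=0)
Line 3: ['library', 'so', 'matrix'] (min_width=17, slack=8)
Line 4: ['elephant', 'standard', 'orange'] (min_width=24, slack=1)
Line 5: ['wind', 'deep', 'salt', 'a', 'hard'] (min_width=21, slack=4)
Line 6: ['photograph'] (min_width=10, slack=15)
Total lines: 6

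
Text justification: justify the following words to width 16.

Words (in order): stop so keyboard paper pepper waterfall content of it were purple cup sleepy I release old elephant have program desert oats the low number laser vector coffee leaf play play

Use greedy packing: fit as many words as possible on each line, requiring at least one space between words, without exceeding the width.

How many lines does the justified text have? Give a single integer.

Answer: 12

Derivation:
Line 1: ['stop', 'so', 'keyboard'] (min_width=16, slack=0)
Line 2: ['paper', 'pepper'] (min_width=12, slack=4)
Line 3: ['waterfall'] (min_width=9, slack=7)
Line 4: ['content', 'of', 'it'] (min_width=13, slack=3)
Line 5: ['were', 'purple', 'cup'] (min_width=15, slack=1)
Line 6: ['sleepy', 'I', 'release'] (min_width=16, slack=0)
Line 7: ['old', 'elephant'] (min_width=12, slack=4)
Line 8: ['have', 'program'] (min_width=12, slack=4)
Line 9: ['desert', 'oats', 'the'] (min_width=15, slack=1)
Line 10: ['low', 'number', 'laser'] (min_width=16, slack=0)
Line 11: ['vector', 'coffee'] (min_width=13, slack=3)
Line 12: ['leaf', 'play', 'play'] (min_width=14, slack=2)
Total lines: 12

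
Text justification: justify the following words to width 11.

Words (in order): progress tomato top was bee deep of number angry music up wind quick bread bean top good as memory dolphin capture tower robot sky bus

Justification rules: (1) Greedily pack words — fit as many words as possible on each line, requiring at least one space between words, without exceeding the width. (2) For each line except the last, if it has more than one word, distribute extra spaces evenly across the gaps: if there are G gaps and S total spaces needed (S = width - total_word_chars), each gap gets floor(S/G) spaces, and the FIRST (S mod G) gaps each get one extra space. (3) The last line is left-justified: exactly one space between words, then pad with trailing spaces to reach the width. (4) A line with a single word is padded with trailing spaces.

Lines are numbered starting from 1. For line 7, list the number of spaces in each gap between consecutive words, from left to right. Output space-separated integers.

Line 1: ['progress'] (min_width=8, slack=3)
Line 2: ['tomato', 'top'] (min_width=10, slack=1)
Line 3: ['was', 'bee'] (min_width=7, slack=4)
Line 4: ['deep', 'of'] (min_width=7, slack=4)
Line 5: ['number'] (min_width=6, slack=5)
Line 6: ['angry', 'music'] (min_width=11, slack=0)
Line 7: ['up', 'wind'] (min_width=7, slack=4)
Line 8: ['quick', 'bread'] (min_width=11, slack=0)
Line 9: ['bean', 'top'] (min_width=8, slack=3)
Line 10: ['good', 'as'] (min_width=7, slack=4)
Line 11: ['memory'] (min_width=6, slack=5)
Line 12: ['dolphin'] (min_width=7, slack=4)
Line 13: ['capture'] (min_width=7, slack=4)
Line 14: ['tower', 'robot'] (min_width=11, slack=0)
Line 15: ['sky', 'bus'] (min_width=7, slack=4)

Answer: 5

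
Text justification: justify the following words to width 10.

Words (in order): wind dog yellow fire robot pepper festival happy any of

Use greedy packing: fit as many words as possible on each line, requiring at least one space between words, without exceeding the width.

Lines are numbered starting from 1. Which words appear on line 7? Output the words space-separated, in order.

Line 1: ['wind', 'dog'] (min_width=8, slack=2)
Line 2: ['yellow'] (min_width=6, slack=4)
Line 3: ['fire', 'robot'] (min_width=10, slack=0)
Line 4: ['pepper'] (min_width=6, slack=4)
Line 5: ['festival'] (min_width=8, slack=2)
Line 6: ['happy', 'any'] (min_width=9, slack=1)
Line 7: ['of'] (min_width=2, slack=8)

Answer: of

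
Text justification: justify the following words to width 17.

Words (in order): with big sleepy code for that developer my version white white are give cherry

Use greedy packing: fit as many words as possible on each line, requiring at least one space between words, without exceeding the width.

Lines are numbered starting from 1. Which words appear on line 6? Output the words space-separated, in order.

Answer: cherry

Derivation:
Line 1: ['with', 'big', 'sleepy'] (min_width=15, slack=2)
Line 2: ['code', 'for', 'that'] (min_width=13, slack=4)
Line 3: ['developer', 'my'] (min_width=12, slack=5)
Line 4: ['version', 'white'] (min_width=13, slack=4)
Line 5: ['white', 'are', 'give'] (min_width=14, slack=3)
Line 6: ['cherry'] (min_width=6, slack=11)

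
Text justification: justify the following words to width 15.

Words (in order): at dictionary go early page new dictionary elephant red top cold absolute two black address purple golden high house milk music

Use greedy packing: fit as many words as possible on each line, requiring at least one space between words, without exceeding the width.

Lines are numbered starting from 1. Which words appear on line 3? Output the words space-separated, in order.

Line 1: ['at', 'dictionary'] (min_width=13, slack=2)
Line 2: ['go', 'early', 'page'] (min_width=13, slack=2)
Line 3: ['new', 'dictionary'] (min_width=14, slack=1)
Line 4: ['elephant', 'red'] (min_width=12, slack=3)
Line 5: ['top', 'cold'] (min_width=8, slack=7)
Line 6: ['absolute', 'two'] (min_width=12, slack=3)
Line 7: ['black', 'address'] (min_width=13, slack=2)
Line 8: ['purple', 'golden'] (min_width=13, slack=2)
Line 9: ['high', 'house', 'milk'] (min_width=15, slack=0)
Line 10: ['music'] (min_width=5, slack=10)

Answer: new dictionary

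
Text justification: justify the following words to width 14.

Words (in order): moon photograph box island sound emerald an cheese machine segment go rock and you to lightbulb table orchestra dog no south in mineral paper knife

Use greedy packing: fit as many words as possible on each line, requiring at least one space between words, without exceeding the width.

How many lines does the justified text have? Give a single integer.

Answer: 13

Derivation:
Line 1: ['moon'] (min_width=4, slack=10)
Line 2: ['photograph', 'box'] (min_width=14, slack=0)
Line 3: ['island', 'sound'] (min_width=12, slack=2)
Line 4: ['emerald', 'an'] (min_width=10, slack=4)
Line 5: ['cheese', 'machine'] (min_width=14, slack=0)
Line 6: ['segment', 'go'] (min_width=10, slack=4)
Line 7: ['rock', 'and', 'you'] (min_width=12, slack=2)
Line 8: ['to', 'lightbulb'] (min_width=12, slack=2)
Line 9: ['table'] (min_width=5, slack=9)
Line 10: ['orchestra', 'dog'] (min_width=13, slack=1)
Line 11: ['no', 'south', 'in'] (min_width=11, slack=3)
Line 12: ['mineral', 'paper'] (min_width=13, slack=1)
Line 13: ['knife'] (min_width=5, slack=9)
Total lines: 13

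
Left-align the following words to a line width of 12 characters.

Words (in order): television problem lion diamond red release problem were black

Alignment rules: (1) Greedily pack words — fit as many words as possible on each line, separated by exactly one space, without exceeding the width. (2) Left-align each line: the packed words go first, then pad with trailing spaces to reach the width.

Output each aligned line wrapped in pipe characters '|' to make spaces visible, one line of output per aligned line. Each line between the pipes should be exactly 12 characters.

Line 1: ['television'] (min_width=10, slack=2)
Line 2: ['problem', 'lion'] (min_width=12, slack=0)
Line 3: ['diamond', 'red'] (min_width=11, slack=1)
Line 4: ['release'] (min_width=7, slack=5)
Line 5: ['problem', 'were'] (min_width=12, slack=0)
Line 6: ['black'] (min_width=5, slack=7)

Answer: |television  |
|problem lion|
|diamond red |
|release     |
|problem were|
|black       |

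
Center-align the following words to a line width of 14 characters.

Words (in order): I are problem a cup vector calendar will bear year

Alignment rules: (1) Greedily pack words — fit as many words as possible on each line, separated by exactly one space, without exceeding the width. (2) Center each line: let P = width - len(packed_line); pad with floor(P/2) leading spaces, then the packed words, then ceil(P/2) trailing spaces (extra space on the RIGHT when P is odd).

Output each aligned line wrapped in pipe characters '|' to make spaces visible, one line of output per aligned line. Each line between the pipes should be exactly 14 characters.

Answer: |I are problem |
| a cup vector |
|calendar will |
|  bear year   |

Derivation:
Line 1: ['I', 'are', 'problem'] (min_width=13, slack=1)
Line 2: ['a', 'cup', 'vector'] (min_width=12, slack=2)
Line 3: ['calendar', 'will'] (min_width=13, slack=1)
Line 4: ['bear', 'year'] (min_width=9, slack=5)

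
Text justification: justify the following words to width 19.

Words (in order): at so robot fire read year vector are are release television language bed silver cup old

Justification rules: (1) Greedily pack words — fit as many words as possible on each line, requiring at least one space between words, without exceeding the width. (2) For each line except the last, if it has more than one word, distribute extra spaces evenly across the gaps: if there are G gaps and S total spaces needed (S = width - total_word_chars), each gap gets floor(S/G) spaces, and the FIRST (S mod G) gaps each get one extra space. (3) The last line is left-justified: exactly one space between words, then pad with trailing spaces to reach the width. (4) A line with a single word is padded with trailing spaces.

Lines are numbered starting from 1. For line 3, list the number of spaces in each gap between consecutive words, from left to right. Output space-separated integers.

Answer: 3 3

Derivation:
Line 1: ['at', 'so', 'robot', 'fire'] (min_width=16, slack=3)
Line 2: ['read', 'year', 'vector'] (min_width=16, slack=3)
Line 3: ['are', 'are', 'release'] (min_width=15, slack=4)
Line 4: ['television', 'language'] (min_width=19, slack=0)
Line 5: ['bed', 'silver', 'cup', 'old'] (min_width=18, slack=1)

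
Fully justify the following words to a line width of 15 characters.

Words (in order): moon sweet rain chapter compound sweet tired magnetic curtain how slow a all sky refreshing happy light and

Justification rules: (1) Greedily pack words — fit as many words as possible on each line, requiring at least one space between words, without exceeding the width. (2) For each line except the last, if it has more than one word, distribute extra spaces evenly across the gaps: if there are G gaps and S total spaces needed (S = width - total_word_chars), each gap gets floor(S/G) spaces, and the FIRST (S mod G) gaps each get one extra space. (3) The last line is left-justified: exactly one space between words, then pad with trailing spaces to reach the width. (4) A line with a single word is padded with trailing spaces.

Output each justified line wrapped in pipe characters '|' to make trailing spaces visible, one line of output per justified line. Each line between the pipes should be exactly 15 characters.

Line 1: ['moon', 'sweet', 'rain'] (min_width=15, slack=0)
Line 2: ['chapter'] (min_width=7, slack=8)
Line 3: ['compound', 'sweet'] (min_width=14, slack=1)
Line 4: ['tired', 'magnetic'] (min_width=14, slack=1)
Line 5: ['curtain', 'how'] (min_width=11, slack=4)
Line 6: ['slow', 'a', 'all', 'sky'] (min_width=14, slack=1)
Line 7: ['refreshing'] (min_width=10, slack=5)
Line 8: ['happy', 'light', 'and'] (min_width=15, slack=0)

Answer: |moon sweet rain|
|chapter        |
|compound  sweet|
|tired  magnetic|
|curtain     how|
|slow  a all sky|
|refreshing     |
|happy light and|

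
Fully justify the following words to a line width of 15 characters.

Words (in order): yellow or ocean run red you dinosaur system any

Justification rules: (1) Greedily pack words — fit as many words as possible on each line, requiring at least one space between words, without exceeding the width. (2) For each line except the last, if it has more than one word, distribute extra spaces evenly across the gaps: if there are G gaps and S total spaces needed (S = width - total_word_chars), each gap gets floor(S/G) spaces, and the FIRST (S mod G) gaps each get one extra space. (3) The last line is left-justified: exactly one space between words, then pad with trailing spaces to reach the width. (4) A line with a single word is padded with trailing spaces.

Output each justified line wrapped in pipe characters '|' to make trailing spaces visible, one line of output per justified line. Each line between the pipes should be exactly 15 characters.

Line 1: ['yellow', 'or', 'ocean'] (min_width=15, slack=0)
Line 2: ['run', 'red', 'you'] (min_width=11, slack=4)
Line 3: ['dinosaur', 'system'] (min_width=15, slack=0)
Line 4: ['any'] (min_width=3, slack=12)

Answer: |yellow or ocean|
|run   red   you|
|dinosaur system|
|any            |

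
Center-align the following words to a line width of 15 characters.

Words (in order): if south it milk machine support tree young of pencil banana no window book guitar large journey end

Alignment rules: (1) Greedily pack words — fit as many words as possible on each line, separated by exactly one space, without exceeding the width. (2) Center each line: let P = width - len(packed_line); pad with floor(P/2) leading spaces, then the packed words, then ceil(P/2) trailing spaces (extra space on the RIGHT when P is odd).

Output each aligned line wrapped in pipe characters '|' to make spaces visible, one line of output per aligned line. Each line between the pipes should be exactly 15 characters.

Line 1: ['if', 'south', 'it'] (min_width=11, slack=4)
Line 2: ['milk', 'machine'] (min_width=12, slack=3)
Line 3: ['support', 'tree'] (min_width=12, slack=3)
Line 4: ['young', 'of', 'pencil'] (min_width=15, slack=0)
Line 5: ['banana', 'no'] (min_width=9, slack=6)
Line 6: ['window', 'book'] (min_width=11, slack=4)
Line 7: ['guitar', 'large'] (min_width=12, slack=3)
Line 8: ['journey', 'end'] (min_width=11, slack=4)

Answer: |  if south it  |
| milk machine  |
| support tree  |
|young of pencil|
|   banana no   |
|  window book  |
| guitar large  |
|  journey end  |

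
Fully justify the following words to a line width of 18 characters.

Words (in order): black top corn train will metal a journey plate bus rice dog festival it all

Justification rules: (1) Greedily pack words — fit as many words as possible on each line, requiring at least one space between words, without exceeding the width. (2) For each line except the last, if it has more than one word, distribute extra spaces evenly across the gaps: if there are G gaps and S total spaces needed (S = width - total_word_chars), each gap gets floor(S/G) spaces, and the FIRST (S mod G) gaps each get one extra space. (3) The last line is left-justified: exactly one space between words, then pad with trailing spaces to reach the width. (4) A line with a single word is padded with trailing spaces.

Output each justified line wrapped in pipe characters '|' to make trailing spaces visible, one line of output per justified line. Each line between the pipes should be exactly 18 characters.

Answer: |black   top   corn|
|train will metal a|
|journey  plate bus|
|rice  dog festival|
|it all            |

Derivation:
Line 1: ['black', 'top', 'corn'] (min_width=14, slack=4)
Line 2: ['train', 'will', 'metal', 'a'] (min_width=18, slack=0)
Line 3: ['journey', 'plate', 'bus'] (min_width=17, slack=1)
Line 4: ['rice', 'dog', 'festival'] (min_width=17, slack=1)
Line 5: ['it', 'all'] (min_width=6, slack=12)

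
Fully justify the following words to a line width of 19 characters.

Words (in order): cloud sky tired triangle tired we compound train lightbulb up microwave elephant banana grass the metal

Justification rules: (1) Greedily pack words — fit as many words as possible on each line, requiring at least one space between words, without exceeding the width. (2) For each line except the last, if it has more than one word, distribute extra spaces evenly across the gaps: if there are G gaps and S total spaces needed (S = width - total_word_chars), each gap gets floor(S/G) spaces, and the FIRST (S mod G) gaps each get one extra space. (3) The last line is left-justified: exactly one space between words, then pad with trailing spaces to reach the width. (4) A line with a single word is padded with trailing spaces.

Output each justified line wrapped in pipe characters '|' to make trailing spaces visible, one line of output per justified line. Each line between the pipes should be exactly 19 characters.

Answer: |cloud   sky   tired|
|triangle  tired  we|
|compound      train|
|lightbulb        up|
|microwave  elephant|
|banana   grass  the|
|metal              |

Derivation:
Line 1: ['cloud', 'sky', 'tired'] (min_width=15, slack=4)
Line 2: ['triangle', 'tired', 'we'] (min_width=17, slack=2)
Line 3: ['compound', 'train'] (min_width=14, slack=5)
Line 4: ['lightbulb', 'up'] (min_width=12, slack=7)
Line 5: ['microwave', 'elephant'] (min_width=18, slack=1)
Line 6: ['banana', 'grass', 'the'] (min_width=16, slack=3)
Line 7: ['metal'] (min_width=5, slack=14)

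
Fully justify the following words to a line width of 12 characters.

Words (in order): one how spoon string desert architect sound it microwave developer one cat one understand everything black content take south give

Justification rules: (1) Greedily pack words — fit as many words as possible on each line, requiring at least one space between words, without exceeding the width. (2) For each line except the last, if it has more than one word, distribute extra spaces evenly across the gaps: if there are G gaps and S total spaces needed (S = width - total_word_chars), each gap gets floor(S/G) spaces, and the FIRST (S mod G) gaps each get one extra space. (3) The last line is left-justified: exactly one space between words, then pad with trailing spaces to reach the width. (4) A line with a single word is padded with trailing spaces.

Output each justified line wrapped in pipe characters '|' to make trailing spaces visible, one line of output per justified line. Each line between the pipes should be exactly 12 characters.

Answer: |one      how|
|spoon string|
|desert      |
|architect   |
|sound     it|
|microwave   |
|developer   |
|one  cat one|
|understand  |
|everything  |
|black       |
|content take|
|south give  |

Derivation:
Line 1: ['one', 'how'] (min_width=7, slack=5)
Line 2: ['spoon', 'string'] (min_width=12, slack=0)
Line 3: ['desert'] (min_width=6, slack=6)
Line 4: ['architect'] (min_width=9, slack=3)
Line 5: ['sound', 'it'] (min_width=8, slack=4)
Line 6: ['microwave'] (min_width=9, slack=3)
Line 7: ['developer'] (min_width=9, slack=3)
Line 8: ['one', 'cat', 'one'] (min_width=11, slack=1)
Line 9: ['understand'] (min_width=10, slack=2)
Line 10: ['everything'] (min_width=10, slack=2)
Line 11: ['black'] (min_width=5, slack=7)
Line 12: ['content', 'take'] (min_width=12, slack=0)
Line 13: ['south', 'give'] (min_width=10, slack=2)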